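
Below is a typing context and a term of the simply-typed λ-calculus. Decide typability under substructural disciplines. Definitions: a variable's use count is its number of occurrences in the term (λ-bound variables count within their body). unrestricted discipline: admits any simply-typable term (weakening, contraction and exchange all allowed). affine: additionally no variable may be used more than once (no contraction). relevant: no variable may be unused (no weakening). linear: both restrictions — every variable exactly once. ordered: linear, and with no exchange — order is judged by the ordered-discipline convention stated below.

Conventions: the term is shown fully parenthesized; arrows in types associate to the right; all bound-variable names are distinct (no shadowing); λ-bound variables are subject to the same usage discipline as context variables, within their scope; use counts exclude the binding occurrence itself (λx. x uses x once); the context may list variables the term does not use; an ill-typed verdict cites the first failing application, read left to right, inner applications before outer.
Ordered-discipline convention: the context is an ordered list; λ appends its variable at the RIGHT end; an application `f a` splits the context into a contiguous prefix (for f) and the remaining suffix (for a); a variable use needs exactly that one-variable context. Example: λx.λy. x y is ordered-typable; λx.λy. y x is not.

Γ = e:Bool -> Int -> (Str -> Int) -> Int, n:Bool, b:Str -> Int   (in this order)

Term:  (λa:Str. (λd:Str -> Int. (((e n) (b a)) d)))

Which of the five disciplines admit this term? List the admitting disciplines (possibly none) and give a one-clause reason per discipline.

accepted by: ordered, linear, affine, relevant, unrestricted
use counts: e: 1, n: 1, b: 1, a [bound]: 1, d [bound]: 1
use order (left to right): e, n, b, a, d
typing: ✓ — Str -> (Str -> Int) -> Int
ordered: ✓ — one use each (e, n, b, a, d); ordered split holds
linear: ✓ — e, n, b, a, d: one use apiece
affine: ✓ — e, n, b, a, d: no repeats, contraction unneeded
relevant: ✓ — none of e, n, b, a, d goes unused
unrestricted: ✓ — well-typed at Str -> (Str -> Int) -> Int; no restrictions here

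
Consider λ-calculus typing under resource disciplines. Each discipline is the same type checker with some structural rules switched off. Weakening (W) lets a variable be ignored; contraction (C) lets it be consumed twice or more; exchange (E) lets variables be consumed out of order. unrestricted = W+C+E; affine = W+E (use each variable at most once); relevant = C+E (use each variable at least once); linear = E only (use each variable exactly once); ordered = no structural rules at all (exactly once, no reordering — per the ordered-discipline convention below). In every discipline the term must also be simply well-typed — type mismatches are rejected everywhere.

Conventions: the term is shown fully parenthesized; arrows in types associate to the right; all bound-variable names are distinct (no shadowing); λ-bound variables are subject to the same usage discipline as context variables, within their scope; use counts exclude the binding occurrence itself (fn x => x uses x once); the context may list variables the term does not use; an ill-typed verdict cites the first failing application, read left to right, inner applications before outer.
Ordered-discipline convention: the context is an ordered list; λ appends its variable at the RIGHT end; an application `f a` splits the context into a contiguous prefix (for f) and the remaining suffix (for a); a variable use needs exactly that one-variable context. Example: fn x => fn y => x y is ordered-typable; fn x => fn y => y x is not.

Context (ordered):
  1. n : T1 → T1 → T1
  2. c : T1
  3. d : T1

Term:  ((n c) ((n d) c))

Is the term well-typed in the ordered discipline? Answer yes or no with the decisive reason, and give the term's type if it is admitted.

no — uses contraction: n ×2, c ×2
usage: n: 2; c: 2; d: 1
left-to-right use order: n, c, n, d, c
typing: well-typed — term : T1
per-discipline verdicts: ordered ✗ · linear ✗ · affine ✗ · relevant ✓ · unrestricted ✓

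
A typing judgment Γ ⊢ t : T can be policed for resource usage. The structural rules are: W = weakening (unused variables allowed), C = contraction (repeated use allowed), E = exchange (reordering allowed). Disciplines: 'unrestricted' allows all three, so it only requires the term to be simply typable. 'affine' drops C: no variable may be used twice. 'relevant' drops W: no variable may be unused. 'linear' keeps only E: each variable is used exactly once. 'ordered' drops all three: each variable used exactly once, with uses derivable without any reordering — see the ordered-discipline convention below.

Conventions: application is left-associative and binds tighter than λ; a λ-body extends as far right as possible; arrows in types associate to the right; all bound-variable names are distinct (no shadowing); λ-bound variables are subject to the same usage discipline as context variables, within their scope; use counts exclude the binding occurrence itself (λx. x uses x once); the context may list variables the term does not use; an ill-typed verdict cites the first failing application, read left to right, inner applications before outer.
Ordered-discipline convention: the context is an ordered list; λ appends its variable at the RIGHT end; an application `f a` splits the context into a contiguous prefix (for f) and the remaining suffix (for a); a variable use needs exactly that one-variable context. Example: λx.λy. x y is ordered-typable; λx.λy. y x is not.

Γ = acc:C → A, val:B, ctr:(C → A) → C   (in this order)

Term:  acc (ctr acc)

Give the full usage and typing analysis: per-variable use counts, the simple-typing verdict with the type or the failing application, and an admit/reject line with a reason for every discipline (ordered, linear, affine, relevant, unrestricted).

usage: acc=2; val=0; ctr=1
left-to-right use order: acc, ctr, acc
typing: well-typed at A
ordered: ✗, repeated use of acc ×2; val left unused
linear: ✗, repeated use of acc ×2; val left unused
affine: ✗, repeated use of acc ×2
relevant: ✗, val left unused
unrestricted: ✓, well-typed at A; no restrictions here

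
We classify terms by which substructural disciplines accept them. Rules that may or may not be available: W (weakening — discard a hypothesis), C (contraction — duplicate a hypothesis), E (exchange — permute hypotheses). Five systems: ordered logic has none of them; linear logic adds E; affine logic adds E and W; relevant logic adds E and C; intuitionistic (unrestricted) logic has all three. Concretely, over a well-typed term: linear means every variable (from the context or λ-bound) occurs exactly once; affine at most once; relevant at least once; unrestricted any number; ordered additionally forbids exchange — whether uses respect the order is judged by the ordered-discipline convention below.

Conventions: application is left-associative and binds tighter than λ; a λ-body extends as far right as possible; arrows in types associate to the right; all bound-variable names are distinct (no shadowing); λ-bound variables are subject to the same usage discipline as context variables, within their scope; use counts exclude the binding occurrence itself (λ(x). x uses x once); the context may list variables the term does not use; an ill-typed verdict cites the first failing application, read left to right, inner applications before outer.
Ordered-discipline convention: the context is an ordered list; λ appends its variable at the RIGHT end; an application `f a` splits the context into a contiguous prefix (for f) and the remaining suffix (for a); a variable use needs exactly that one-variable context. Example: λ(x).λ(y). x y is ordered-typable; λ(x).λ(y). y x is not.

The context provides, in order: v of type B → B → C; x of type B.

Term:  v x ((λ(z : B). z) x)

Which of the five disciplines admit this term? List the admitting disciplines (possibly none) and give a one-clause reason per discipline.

admitted by: relevant, unrestricted
usage: v=1, x=2, z (bound)=1
order of uses: v, x, z, x
typing: ✓ — C
ordered: ✗, x ×2 used more than once (contraction)
linear: ✗, x ×2 used more than once (contraction)
affine: ✗, x ×2 used more than once (contraction)
relevant: ✓, none of v, x, z goes unused
unrestricted: ✓, well-typed at C; no restrictions here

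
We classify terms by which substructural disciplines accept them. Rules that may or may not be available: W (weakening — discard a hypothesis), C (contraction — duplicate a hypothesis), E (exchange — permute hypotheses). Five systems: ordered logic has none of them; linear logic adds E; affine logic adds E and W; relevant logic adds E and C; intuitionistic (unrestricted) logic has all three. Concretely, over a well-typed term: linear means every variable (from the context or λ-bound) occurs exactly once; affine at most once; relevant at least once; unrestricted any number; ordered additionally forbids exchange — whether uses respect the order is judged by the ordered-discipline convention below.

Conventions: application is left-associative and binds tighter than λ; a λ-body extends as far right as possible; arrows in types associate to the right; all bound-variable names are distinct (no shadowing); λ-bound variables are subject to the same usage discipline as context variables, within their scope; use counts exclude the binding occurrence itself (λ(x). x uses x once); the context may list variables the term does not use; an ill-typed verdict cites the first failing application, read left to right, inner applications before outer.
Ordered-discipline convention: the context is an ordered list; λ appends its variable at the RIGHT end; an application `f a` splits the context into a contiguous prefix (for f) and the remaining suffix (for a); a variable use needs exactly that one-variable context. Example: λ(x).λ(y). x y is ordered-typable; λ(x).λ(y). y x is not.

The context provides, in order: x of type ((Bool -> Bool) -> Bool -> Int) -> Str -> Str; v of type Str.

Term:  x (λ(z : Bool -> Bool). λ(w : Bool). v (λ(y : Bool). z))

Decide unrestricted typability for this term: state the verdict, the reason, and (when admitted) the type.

no — fails simple typing
variable uses: x: 1×; v: 1×; z (λ-bound): 1×; w (λ-bound): 0×; y (λ-bound): 0×
left-to-right use order: x, v, z
typing: ill-typed: non-arrow in function slot: Str
per-discipline verdicts: ordered ✗; linear ✗; affine ✗; relevant ✗; unrestricted ✗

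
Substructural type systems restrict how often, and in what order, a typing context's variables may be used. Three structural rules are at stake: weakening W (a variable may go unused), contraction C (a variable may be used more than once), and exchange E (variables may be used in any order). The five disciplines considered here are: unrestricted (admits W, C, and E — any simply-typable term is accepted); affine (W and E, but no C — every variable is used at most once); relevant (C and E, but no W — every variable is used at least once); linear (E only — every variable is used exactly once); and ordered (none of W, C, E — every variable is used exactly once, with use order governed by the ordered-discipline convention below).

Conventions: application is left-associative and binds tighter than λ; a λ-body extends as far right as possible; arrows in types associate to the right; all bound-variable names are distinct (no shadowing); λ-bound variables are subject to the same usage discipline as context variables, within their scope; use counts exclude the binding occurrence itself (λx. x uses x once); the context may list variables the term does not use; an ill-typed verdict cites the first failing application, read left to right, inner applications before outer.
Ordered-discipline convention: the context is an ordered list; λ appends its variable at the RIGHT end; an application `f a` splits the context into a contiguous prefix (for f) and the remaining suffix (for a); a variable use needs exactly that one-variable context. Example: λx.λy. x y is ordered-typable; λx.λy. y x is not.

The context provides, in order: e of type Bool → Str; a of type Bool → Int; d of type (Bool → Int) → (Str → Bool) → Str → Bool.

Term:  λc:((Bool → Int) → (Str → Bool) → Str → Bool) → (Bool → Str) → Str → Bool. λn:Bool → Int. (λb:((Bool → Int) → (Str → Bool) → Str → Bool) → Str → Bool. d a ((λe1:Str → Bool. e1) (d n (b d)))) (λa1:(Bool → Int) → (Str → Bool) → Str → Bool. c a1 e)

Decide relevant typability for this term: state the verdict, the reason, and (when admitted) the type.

yes — every one of e, a, d, c, n, b, e1, a1 appears; term : (((Bool → Int) → (Str → Bool) → Str → Bool) → (Bool → Str) → Str → Bool) → (Bool → Int) → Str → Bool
usage: e: 1×; a: 1×; d: 3×; c (λ-bound): 1×; n (λ-bound): 1×; b (λ-bound): 1×; e1 (λ-bound): 1×; a1 (λ-bound): 1×
use order (left to right): d, a, e1, d, n, b, d, c, a1, e
typing: ✓ — (((Bool → Int) → (Str → Bool) → Str → Bool) → (Bool → Str) → Str → Bool) → (Bool → Int) → Str → Bool
all disciplines: ordered ✗, linear ✗, affine ✗, relevant ✓, unrestricted ✓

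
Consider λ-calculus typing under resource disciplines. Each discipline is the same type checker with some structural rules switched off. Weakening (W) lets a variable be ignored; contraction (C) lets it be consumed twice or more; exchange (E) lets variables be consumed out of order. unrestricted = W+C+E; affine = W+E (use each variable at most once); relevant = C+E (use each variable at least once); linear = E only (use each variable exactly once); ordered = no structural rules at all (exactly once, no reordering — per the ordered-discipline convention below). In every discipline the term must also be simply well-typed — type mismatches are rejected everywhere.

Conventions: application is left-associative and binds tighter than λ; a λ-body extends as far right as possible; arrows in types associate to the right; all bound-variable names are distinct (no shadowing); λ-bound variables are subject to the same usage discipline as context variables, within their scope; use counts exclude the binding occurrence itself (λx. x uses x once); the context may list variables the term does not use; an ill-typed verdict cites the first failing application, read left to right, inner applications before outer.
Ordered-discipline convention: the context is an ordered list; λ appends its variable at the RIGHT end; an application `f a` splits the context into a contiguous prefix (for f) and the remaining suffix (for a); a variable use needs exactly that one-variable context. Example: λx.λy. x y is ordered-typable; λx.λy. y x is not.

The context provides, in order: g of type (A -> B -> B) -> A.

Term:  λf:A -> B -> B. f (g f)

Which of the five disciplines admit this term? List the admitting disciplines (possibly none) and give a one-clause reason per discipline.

admitting disciplines: relevant, unrestricted
variable uses: g: 1×; f (λ-bound): 2×
order of uses: f, g, f
typing: well-typed — term : (A -> B -> B) -> B -> B
ordered ✗ (repeated use of f ×2)
linear ✗ (repeated use of f ×2)
affine ✗ (repeated use of f ×2)
relevant ✓ (g, f: all used, weakening unneeded)
unrestricted ✓ (well-typed at (A -> B -> B) -> B -> B; no restrictions here)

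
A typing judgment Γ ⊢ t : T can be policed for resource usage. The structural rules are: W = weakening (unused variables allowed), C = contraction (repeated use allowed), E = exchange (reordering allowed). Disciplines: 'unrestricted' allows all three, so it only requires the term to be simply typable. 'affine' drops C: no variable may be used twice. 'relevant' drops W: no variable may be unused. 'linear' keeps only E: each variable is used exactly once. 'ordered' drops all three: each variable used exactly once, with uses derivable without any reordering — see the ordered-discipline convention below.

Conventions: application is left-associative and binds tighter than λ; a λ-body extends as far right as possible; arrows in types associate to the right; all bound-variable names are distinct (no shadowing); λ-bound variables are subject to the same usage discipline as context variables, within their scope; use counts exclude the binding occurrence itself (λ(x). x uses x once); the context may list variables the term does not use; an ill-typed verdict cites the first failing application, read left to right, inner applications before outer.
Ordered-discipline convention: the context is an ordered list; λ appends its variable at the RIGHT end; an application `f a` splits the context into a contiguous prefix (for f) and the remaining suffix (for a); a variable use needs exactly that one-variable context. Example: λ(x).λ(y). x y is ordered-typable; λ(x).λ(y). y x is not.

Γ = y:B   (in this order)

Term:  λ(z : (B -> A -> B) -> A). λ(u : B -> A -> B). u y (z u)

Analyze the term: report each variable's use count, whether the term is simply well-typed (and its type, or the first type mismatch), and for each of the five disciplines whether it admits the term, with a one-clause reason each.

variable uses: y: 1×, z (λ-bound): 1×, u (λ-bound): 2×
order of uses: u, y, z, u
typing: well-typed at ((B -> A -> B) -> A) -> (B -> A -> B) -> B
ordered: ✗, uses contraction: u ×2
linear: ✗, uses contraction: u ×2
affine: ✗, uses contraction: u ×2
relevant: ✓, none of y, z, u goes unused
unrestricted: ✓, simply typable at ((B -> A -> B) -> A) -> (B -> A -> B) -> B; W, C, E all held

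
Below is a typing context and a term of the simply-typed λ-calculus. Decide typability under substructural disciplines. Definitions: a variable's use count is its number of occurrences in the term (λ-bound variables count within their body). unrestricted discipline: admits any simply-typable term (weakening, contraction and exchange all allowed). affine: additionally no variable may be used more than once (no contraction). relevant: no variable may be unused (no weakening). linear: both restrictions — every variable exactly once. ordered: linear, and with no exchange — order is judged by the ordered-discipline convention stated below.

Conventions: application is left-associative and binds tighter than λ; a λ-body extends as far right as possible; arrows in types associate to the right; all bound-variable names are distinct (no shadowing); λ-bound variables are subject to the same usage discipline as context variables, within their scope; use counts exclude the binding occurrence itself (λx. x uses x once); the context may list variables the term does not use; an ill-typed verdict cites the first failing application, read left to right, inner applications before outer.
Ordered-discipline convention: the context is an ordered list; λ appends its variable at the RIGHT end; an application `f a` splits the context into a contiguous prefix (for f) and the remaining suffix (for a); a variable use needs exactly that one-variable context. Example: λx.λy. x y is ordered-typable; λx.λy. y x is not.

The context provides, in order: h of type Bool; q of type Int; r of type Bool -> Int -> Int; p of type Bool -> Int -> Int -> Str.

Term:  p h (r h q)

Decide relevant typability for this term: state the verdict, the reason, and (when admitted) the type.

yes — h, q, r, p: all used, weakening unneeded; term : Int -> Str
use counts: h ×2; q ×1; r ×1; p ×1
use order (left to right): p, h, r, h, q
typing: ✓ — Int -> Str
summary: ordered ✗; linear ✗; affine ✗; relevant ✓; unrestricted ✓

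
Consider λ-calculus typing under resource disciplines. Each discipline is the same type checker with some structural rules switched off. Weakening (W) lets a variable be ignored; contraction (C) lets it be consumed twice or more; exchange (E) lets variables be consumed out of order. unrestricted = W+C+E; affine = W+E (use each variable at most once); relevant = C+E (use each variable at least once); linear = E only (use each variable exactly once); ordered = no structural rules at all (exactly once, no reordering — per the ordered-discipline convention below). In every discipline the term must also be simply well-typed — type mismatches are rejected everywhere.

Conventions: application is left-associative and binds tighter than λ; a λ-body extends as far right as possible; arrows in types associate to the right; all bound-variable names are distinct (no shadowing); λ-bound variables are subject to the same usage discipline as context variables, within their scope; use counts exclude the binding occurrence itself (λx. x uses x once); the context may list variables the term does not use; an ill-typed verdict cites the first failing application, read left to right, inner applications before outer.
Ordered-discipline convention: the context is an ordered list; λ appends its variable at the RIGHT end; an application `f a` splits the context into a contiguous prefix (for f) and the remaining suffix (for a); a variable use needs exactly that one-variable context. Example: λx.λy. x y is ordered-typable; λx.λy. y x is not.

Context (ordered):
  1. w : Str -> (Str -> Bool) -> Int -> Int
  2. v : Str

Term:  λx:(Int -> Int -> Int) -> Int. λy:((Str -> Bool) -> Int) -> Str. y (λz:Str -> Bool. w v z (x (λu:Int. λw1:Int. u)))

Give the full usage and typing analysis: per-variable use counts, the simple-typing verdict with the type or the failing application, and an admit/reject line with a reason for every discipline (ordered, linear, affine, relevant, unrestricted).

usage: w: 1×; v: 1×; x (bound): 1×; y (bound): 1×; z (bound): 1×; u (bound): 1×; w1 (bound): 0×
left-to-right use order: y, w, v, z, x, u
typing: well-typed — term : ((Int -> Int -> Int) -> Int) -> (((Str -> Bool) -> Int) -> Str) -> Str
ordered ✗ (needs weakening: w1 unused)
linear ✗ (needs weakening: w1 unused)
affine ✓ (w, v, x, y, z, u, w1: no repeats, contraction unneeded)
relevant ✗ (needs weakening: w1 unused)
unrestricted ✓ (well-typed at ((Int -> Int -> Int) -> Int) -> (((Str -> Bool) -> Int) -> Str) -> Str; no restrictions here)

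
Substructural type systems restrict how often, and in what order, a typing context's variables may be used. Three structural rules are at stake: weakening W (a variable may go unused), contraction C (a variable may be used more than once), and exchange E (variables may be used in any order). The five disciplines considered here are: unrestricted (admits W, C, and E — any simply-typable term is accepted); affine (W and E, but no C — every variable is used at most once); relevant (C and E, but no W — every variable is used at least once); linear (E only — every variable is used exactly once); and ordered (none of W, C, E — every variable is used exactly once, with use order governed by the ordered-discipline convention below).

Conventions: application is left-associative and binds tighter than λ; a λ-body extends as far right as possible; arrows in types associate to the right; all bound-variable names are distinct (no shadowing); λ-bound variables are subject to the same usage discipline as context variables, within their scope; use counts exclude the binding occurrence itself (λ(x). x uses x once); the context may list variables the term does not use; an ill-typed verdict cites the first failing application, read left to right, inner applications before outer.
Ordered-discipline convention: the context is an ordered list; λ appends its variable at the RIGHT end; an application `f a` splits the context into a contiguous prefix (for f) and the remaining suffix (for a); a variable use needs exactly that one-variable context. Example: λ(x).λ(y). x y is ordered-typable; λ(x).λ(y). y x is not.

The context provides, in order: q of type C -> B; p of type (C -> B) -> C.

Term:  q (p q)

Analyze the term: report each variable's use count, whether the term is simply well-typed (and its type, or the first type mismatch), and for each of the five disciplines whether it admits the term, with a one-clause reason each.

counts: q ×2; p ×1
order of uses: q, p, q
typing: well-typed at B
ordered: ✗ — needs contraction — q ×2
linear: ✗ — needs contraction — q ×2
affine: ✗ — needs contraction — q ×2
relevant: ✓ — q, p: all used, weakening unneeded
unrestricted: ✓ — type-checks (B) and nothing is barred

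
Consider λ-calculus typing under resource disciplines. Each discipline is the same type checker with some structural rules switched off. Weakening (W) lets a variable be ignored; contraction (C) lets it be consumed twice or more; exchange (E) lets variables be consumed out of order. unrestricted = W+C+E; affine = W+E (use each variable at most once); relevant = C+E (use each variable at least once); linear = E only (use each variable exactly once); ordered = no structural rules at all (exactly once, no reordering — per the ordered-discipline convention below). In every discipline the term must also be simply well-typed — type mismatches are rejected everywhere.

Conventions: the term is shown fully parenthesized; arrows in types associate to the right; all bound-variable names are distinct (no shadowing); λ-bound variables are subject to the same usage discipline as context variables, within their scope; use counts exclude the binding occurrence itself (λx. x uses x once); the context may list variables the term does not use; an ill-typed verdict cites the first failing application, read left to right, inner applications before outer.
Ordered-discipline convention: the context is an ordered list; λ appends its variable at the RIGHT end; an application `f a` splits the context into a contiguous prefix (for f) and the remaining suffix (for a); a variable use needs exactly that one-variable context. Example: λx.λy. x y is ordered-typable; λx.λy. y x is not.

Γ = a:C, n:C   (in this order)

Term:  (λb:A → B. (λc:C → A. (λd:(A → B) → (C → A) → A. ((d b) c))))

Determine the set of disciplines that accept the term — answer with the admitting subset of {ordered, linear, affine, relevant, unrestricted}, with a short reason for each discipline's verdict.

admitted in: affine, unrestricted
use counts: a ×0; n ×0; b [bound] ×1; c [bound] ×1; d [bound] ×1
uses in reading order: d, b, c
typing: well-typed — term : (A → B) → (C → A) → ((A → B) → (C → A) → A) → A
ordered ✗ (needs weakening: a, n unused)
linear ✗ (needs weakening: a, n unused)
affine ✓ (at most one use each (a, n, b, c, d))
relevant ✗ (needs weakening: a, n unused)
unrestricted ✓ (simply typable at (A → B) → (C → A) → ((A → B) → (C → A) → A) → A; W, C, E all held)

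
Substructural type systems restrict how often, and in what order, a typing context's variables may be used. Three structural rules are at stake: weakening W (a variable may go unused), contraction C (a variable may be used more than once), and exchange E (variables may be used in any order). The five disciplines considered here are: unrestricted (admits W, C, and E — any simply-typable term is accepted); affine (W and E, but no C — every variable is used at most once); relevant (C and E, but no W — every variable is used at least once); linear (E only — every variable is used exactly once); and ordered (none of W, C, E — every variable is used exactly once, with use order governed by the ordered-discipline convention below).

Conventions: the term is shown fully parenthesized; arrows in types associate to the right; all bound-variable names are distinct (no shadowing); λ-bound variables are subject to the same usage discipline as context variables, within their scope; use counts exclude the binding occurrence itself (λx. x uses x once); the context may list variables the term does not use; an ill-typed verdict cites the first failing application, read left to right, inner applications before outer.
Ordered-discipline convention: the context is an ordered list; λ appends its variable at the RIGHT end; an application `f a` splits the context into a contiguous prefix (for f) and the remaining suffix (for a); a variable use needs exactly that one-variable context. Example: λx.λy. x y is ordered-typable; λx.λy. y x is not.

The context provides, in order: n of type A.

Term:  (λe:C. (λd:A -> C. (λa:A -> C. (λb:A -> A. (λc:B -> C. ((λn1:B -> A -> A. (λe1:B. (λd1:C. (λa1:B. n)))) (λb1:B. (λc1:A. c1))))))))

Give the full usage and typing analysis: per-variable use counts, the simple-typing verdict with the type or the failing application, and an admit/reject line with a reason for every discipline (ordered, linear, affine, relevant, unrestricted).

use counts: n: 1×, e (λ-bound): 0×, d (λ-bound): 0×, a (λ-bound): 0×, b (λ-bound): 0×, c (λ-bound): 0×, n1 (λ-bound): 0×, e1 (λ-bound): 0×, d1 (λ-bound): 0×, a1 (λ-bound): 0×, b1 (λ-bound): 0×, c1 (λ-bound): 1×
use order (left to right): n, c1
typing: well-typed at C -> (A -> C) -> (A -> C) -> (A -> A) -> (B -> C) -> B -> C -> B -> A
ordered: ✗, unused: e, d, a, b, c, n1, e1, d1, a1, b1 — weakening required
linear: ✗, unused: e, d, a, b, c, n1, e1, d1, a1, b1 — weakening required
affine: ✓, at most one use each (n, e, d, a, b, c, n1, e1, d1, a1, b1, c1)
relevant: ✗, unused: e, d, a, b, c, n1, e1, d1, a1, b1 — weakening required
unrestricted: ✓, simply typable at C -> (A -> C) -> (A -> C) -> (A -> A) -> (B -> C) -> B -> C -> B -> A; W, C, E all held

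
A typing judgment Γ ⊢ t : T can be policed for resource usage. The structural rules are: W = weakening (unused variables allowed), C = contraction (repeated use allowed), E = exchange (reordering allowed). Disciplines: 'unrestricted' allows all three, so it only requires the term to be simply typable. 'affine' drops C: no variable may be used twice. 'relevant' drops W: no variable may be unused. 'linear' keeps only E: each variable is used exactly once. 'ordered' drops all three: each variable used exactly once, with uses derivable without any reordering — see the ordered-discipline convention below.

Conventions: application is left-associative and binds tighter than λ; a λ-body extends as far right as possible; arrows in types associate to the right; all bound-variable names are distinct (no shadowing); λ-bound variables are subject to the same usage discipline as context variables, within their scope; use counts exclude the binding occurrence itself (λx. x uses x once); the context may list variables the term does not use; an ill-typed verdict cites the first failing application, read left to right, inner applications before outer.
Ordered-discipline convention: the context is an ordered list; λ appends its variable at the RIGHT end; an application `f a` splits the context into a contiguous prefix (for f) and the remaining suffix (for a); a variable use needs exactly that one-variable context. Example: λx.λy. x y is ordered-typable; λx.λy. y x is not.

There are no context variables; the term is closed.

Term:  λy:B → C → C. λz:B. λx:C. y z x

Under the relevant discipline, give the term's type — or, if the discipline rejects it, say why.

term : (B → C → C) → B → C → C
use counts: y (bound) ×1; z (bound) ×1; x (bound) ×1
left-to-right use order: y, z, x
typing: well-typed at (B → C → C) → B → C → C
all disciplines: ordered ✓ | linear ✓ | affine ✓ | relevant ✓ | unrestricted ✓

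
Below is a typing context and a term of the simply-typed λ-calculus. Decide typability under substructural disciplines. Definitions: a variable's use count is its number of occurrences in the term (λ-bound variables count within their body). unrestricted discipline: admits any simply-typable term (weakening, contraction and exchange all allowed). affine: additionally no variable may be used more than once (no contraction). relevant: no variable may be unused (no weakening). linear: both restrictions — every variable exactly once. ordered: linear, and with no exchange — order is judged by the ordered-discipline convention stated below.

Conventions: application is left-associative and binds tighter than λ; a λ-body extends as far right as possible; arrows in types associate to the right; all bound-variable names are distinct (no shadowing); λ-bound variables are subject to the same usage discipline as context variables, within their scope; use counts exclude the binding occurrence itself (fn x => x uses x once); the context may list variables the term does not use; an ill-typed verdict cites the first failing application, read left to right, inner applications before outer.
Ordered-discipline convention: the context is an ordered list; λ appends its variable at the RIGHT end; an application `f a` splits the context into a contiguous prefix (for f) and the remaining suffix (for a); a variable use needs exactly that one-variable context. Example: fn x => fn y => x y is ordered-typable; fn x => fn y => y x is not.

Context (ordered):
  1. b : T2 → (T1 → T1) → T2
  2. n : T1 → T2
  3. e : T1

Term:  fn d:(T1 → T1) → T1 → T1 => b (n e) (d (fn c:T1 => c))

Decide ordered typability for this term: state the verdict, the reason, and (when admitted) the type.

yes — b, n, e, d, c: once each, no exchange needed; term : ((T1 → T1) → T1 → T1) → T2
use counts: b=1, n=1, e=1, d (λ-bound)=1, c (λ-bound)=1
left-to-right use order: b, n, e, d, c
typing: the term checks, with type ((T1 → T1) → T1 → T1) → T2
across the five disciplines: ordered ✓; linear ✓; affine ✓; relevant ✓; unrestricted ✓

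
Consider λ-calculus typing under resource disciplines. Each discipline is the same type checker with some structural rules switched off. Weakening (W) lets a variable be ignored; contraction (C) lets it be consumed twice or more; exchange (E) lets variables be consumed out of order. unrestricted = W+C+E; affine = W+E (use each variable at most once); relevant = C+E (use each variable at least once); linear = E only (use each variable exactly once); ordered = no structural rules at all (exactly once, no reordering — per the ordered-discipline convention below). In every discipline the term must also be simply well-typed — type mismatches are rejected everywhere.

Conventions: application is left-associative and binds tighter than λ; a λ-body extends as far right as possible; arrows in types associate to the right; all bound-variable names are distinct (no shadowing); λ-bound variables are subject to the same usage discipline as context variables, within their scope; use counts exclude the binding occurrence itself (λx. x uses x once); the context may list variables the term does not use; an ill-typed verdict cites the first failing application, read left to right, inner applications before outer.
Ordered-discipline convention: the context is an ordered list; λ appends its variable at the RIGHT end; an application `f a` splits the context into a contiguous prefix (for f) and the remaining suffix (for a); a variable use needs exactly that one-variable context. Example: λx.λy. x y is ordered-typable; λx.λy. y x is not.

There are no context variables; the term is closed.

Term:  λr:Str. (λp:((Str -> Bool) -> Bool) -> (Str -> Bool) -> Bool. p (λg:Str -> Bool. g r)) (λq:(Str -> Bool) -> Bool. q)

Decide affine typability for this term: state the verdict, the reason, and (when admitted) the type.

yes — r, p, g, q: no repeats, contraction unneeded; term : Str -> (Str -> Bool) -> Bool
variable uses: r (bound): 1, p (bound): 1, g (bound): 1, q (bound): 1
order of uses: p, g, r, q
typing: the term checks, with type Str -> (Str -> Bool) -> Bool
summary: ordered ✗; linear ✓; affine ✓; relevant ✓; unrestricted ✓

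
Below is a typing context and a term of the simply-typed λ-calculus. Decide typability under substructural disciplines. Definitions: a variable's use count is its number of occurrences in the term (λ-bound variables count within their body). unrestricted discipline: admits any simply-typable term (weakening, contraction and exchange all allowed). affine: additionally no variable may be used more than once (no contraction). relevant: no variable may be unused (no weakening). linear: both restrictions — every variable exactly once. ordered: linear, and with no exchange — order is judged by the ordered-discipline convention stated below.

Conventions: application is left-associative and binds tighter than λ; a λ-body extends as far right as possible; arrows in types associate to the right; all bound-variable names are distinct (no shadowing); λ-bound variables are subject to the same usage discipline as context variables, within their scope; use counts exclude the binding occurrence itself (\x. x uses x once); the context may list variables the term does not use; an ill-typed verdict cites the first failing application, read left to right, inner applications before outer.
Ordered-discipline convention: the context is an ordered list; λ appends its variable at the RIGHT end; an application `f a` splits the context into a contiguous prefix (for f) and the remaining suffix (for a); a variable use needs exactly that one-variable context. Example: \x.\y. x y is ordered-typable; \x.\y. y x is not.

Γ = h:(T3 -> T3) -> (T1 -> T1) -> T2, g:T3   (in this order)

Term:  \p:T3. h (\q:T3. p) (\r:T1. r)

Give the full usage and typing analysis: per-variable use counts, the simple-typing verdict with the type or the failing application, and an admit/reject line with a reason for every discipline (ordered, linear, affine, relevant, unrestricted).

counts: h: 1×; g: 0×; p (bound): 1×; q (bound): 0×; r (bound): 1×
order of uses: h, p, r
typing: well-typed — term : T3 -> T2
ordered: ✗ — needs weakening: g, q unused
linear: ✗ — needs weakening: g, q unused
affine: ✓ — none of h, g, p, q, r used more than once
relevant: ✗ — needs weakening: g, q unused
unrestricted: ✓ — type-checks (T3 -> T2) and nothing is barred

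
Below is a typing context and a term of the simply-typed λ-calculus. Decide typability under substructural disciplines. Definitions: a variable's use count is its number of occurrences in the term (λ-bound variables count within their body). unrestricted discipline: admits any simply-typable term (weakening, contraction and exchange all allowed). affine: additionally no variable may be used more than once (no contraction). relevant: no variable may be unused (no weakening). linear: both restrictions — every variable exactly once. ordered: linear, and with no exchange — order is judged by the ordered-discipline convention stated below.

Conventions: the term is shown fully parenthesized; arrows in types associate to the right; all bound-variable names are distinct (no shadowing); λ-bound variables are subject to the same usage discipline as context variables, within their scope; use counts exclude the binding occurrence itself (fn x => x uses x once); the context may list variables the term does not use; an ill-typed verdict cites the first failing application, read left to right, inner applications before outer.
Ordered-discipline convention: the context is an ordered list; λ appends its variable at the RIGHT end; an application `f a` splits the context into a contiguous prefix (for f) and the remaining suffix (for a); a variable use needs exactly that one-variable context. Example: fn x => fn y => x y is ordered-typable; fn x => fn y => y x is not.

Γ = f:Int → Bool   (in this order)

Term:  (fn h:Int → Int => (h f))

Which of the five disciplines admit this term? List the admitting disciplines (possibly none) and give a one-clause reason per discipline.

admitted in: none
usage: f ×1, h (λ-bound) ×1
uses in reading order: h, f
typing: ill-typed: argument of type Int → Bool where Int is required
ordered: ✗, the type mismatch rejects it
linear: ✗, not simply typable
affine: ✗, fails simple typing
relevant: ✗, a type mismatch blocks all five
unrestricted: ✗, the type mismatch rejects it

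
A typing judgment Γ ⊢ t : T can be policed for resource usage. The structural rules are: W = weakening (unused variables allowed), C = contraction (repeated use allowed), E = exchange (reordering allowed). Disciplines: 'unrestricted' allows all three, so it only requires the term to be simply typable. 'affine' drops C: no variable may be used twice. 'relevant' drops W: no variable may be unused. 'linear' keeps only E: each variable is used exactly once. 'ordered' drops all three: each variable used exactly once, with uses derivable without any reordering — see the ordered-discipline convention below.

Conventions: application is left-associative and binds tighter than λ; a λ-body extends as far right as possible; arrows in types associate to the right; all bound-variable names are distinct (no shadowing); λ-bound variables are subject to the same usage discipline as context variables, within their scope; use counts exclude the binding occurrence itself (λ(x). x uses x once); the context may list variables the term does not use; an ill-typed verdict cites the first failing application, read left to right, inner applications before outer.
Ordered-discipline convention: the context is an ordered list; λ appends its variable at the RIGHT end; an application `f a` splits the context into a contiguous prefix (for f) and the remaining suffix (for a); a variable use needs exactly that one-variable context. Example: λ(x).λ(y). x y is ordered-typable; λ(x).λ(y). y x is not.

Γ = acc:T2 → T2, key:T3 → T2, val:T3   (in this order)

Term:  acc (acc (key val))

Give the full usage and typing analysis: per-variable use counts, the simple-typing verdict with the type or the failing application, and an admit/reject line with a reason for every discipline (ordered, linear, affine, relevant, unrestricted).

usage: acc: 2×; key: 1×; val: 1×
left-to-right use order: acc, acc, key, val
typing: the term checks, with type T2
ordered ✗ (needs contraction — acc ×2)
linear ✗ (needs contraction — acc ×2)
affine ✗ (needs contraction — acc ×2)
relevant ✓ (none of acc, key, val goes unused)
unrestricted ✓ (typability at T2 is all that's needed)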